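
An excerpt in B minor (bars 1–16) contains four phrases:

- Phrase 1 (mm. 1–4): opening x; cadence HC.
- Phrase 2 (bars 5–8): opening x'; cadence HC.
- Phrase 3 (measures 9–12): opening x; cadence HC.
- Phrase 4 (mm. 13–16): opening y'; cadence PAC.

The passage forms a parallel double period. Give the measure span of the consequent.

In a double period the first pair of phrases (ending half cadence) is the large antecedent and the second pair (ending perfect authentic cadence) is the large consequent; the consequent is measures 9–16.

measures 9–16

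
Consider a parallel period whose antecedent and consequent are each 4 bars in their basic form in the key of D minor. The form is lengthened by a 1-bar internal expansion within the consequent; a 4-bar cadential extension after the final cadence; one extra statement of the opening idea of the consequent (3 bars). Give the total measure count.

Basic parallel period: 4 + 4 = 8 bars.
8 (basic form) + 1 (internal expansion) + 4 (cadential extension) + 3 (extra statement) = 16.

16 measures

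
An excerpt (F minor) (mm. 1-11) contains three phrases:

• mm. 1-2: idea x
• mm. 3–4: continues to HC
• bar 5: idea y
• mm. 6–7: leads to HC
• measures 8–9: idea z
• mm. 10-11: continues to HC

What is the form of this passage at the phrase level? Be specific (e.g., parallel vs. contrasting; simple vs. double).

The final phrase closes with a half cadence, which is not stronger than the preceding half cadence; the 3 phrases lack an overall antecedent–consequent design and so form a phrase group.

phrase group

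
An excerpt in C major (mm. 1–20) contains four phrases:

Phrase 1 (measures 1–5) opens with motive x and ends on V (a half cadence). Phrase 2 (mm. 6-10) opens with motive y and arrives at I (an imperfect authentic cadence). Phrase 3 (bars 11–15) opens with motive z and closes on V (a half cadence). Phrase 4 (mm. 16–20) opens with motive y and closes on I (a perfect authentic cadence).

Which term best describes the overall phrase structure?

Four phrases in two halves: the first half (bars 1–10) ends with an imperfect authentic cadence, the second (mm. 11–20) with a perfect authentic cadence — a large antecedent–consequent pair, i.e. a double period.
Phrase 3 begins with different material from phrase 1, making it contrasting.

contrasting double period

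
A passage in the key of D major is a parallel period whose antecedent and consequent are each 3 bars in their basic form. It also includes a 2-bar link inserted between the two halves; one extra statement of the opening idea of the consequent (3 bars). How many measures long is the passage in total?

Basic parallel period: 3 + 3 = 6 bars.
6 (basic form) + 2 (link) + 3 (extra statement) = 11.

11 measures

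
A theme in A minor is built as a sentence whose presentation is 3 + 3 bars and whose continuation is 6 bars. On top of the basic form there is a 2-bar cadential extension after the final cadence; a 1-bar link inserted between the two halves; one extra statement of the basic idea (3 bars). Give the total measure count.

18 measures

Basic sentence: 3 + 3 + 6 = 12 bars.
12 (basic form) + 2 (cadential extension) + 1 (link) + 3 (extra statement) = 18.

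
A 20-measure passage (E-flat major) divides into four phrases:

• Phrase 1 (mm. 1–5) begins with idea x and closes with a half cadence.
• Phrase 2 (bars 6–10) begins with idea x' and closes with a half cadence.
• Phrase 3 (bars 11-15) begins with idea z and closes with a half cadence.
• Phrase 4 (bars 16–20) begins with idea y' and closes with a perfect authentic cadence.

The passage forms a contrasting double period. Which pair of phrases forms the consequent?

phrases 3 and 4

In a double period the first pair of phrases (ending half cadence) is the large antecedent and the second pair (ending perfect authentic cadence) is the large consequent; the consequent is phrases 3 and 4.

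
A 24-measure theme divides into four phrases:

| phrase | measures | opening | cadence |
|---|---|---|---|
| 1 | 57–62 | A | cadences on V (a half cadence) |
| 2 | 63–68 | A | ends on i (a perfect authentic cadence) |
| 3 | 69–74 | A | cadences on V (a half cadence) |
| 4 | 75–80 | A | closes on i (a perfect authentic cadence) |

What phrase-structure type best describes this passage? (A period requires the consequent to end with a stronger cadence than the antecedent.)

repeated period

The cadence pattern HC–PAC–HC–PAC is weak–strong twice, and phrases 3–4 restate phrases 1–2: a period heard twice, not a double period (which would end weakly at phrase 2).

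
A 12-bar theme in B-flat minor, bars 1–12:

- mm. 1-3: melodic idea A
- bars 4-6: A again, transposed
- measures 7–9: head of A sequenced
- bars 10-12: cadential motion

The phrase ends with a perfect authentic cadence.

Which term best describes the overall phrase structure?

Basic idea (measures 1–3) + its repetition (mm. 4–6) form the presentation; fragmentation and cadence (mm. 7–12) form the continuation — the 12-bar whole is a sentence.

sentence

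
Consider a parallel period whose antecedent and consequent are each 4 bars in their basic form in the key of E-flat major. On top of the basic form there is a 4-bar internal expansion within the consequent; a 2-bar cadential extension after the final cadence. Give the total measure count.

14 measures

Basic parallel period: 4 + 4 = 8 bars.
8 (basic form) + 4 (internal expansion) + 2 (cadential extension) = 14.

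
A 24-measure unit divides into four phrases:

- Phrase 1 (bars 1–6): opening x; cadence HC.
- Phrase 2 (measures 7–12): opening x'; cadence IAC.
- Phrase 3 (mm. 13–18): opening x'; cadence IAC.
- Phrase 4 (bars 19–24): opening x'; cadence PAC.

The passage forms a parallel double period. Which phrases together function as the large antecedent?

phrases 1 and 2

In a double period the first pair of phrases (ending imperfect authentic cadence) is the large antecedent and the second pair (ending perfect authentic cadence) is the large consequent; the antecedent is phrases 1 and 2.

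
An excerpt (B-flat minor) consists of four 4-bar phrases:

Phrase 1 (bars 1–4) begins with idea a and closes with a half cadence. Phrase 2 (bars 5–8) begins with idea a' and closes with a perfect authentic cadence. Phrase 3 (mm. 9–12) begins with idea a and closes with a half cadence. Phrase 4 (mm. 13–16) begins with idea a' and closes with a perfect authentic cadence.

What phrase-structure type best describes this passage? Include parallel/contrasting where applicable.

repeated period

The cadence pattern HC–PAC–HC–PAC is weak–strong twice, and phrases 3–4 restate phrases 1–2: a period heard twice, not a double period (which would end weakly at phrase 2).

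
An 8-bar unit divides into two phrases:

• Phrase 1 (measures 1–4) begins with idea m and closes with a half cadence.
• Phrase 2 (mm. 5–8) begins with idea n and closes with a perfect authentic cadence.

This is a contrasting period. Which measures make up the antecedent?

The phrase ending with the weaker cadence (half cadence) is the antecedent; the one ending more conclusively (perfect authentic cadence) is the consequent. The antecedent is measures 1–4.

measures 1–4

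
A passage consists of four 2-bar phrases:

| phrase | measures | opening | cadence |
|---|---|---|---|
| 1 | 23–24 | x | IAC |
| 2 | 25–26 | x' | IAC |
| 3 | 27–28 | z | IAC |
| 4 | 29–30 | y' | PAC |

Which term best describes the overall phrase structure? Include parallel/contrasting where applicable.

contrasting double period

Four phrases in two halves: the first half (mm. 23-26) ends with an imperfect authentic cadence, the second (mm. 27–30) with a perfect authentic cadence — a large antecedent–consequent pair, i.e. a double period.
Phrase 3 begins with different material from phrase 1, making it contrasting.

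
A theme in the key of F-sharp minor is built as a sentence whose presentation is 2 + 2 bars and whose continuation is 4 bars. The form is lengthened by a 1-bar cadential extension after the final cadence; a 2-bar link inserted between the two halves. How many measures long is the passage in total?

Basic sentence: 2 + 2 + 4 = 8 bars.
8 (basic form) + 1 (cadential extension) + 2 (link) = 11.

11 measures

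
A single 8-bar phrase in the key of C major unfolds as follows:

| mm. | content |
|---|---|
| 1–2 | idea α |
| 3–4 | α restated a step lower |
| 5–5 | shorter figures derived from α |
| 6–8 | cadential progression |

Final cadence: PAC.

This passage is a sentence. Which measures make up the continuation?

After the presentation (bars 1–4), the continuation covers the fragmentation through the cadence: measures 5-8.

measures 5–8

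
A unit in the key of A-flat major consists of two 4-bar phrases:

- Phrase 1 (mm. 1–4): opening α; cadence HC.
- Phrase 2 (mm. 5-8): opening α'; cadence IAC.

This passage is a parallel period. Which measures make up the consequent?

The antecedent is the phrase ending with the weaker cadence (half cadence, phrase 1) and the consequent the one ending more conclusively (imperfect authentic cadence, phrase 2); the consequent is mm. 5–8.

measures 5–8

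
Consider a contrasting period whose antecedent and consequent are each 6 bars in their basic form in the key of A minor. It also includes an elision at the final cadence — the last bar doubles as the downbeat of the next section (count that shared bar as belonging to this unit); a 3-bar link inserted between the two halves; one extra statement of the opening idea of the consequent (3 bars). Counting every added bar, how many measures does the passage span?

18 measures

Basic contrasting period: 6 + 6 = 12 bars.
12 (basic form) + 3 (link) + 3 (extra statement) = 18.
The elision shares a bar with the next section but does not change this unit's count.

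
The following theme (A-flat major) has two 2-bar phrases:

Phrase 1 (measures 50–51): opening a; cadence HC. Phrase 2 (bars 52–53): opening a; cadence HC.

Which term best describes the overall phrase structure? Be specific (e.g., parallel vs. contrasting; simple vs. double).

Both phrases have the same opening (a) and the same cadence (half cadence): the second is a restatement, not a consequent, so this is a repeated phrase rather than a period.

repeated phrase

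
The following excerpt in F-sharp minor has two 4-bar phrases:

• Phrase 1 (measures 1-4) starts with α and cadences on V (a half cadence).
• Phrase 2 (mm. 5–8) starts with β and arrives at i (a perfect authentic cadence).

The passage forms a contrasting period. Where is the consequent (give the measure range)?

measures 5–8

The antecedent is the phrase ending with the weaker cadence (half cadence, phrase 1) and the consequent the one ending more conclusively (perfect authentic cadence, phrase 2); the consequent is mm. 5-8.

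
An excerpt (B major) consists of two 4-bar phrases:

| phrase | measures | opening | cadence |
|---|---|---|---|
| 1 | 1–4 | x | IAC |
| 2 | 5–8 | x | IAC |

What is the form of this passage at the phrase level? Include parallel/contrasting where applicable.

Both phrases have the same opening (x) and the same cadence (imperfect authentic cadence): the second is a restatement, not a consequent, so this is a repeated phrase rather than a period.

repeated phrase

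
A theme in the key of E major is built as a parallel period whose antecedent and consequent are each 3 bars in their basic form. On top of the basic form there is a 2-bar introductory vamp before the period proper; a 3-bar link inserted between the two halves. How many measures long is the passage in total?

Basic parallel period: 3 + 3 = 6 bars.
6 (basic form) + 2 (introduction) + 3 (link) = 11.

11 measures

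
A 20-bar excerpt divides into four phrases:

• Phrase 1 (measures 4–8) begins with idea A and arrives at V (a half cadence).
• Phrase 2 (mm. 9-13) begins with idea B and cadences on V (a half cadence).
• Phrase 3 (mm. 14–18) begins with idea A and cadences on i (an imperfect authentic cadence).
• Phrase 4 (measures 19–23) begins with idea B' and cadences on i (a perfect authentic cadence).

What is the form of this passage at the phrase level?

Four phrases in two halves: the first half (mm. 4–13) ends with a half cadence, the second (bars 14–23) with a perfect authentic cadence — a large antecedent–consequent pair, i.e. a double period.
Phrase 3 begins with the same material as phrase 1, making it parallel.

parallel double period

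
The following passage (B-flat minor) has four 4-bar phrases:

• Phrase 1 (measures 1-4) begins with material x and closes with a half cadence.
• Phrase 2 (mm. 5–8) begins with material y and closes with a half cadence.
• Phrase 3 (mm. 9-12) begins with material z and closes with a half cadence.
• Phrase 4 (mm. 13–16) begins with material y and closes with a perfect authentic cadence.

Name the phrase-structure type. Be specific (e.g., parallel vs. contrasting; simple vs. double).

contrasting double period

Four phrases in two halves: the first half (mm. 1-8) ends with a half cadence, the second (bars 9-16) with a perfect authentic cadence — a large antecedent–consequent pair, i.e. a double period.
Phrase 3 begins with different material from phrase 1, making it contrasting.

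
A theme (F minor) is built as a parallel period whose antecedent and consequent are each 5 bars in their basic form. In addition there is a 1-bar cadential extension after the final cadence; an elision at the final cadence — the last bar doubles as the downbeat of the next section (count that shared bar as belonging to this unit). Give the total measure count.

11 measures

Basic parallel period: 5 + 5 = 10 bars.
10 (basic form) + 1 (cadential extension) = 11.
The elision shares a bar with the next section but does not change this unit's count.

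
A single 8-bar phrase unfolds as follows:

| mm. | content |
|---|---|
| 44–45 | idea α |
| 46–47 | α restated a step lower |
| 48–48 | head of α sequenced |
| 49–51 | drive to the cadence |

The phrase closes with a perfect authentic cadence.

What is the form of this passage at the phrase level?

sentence

Basic idea (measures 44–45) + its repetition (mm. 46-47) form the presentation; fragmentation and cadence (measures 48–51) form the continuation — the 8-bar whole is a sentence.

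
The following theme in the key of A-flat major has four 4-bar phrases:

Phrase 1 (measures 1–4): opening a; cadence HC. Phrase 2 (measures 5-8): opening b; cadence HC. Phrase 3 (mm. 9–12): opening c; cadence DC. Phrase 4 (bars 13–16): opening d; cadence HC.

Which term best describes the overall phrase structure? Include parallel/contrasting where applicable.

Phrase 4 ends with a half cadence, no stronger than phrase 2's half cadence, so the four phrases do not form a double period; nor do phrases 3–4 duplicate 1–2, so it is not a repeated period. With no phrase reaching a conclusive cadence, the passage is a phrase group.

phrase group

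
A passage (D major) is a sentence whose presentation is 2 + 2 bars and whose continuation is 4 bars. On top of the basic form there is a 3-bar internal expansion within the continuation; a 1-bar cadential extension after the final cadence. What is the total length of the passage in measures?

Basic sentence: 2 + 2 + 4 = 8 bars.
8 (basic form) + 3 (internal expansion) + 1 (cadential extension) = 12.

12 measures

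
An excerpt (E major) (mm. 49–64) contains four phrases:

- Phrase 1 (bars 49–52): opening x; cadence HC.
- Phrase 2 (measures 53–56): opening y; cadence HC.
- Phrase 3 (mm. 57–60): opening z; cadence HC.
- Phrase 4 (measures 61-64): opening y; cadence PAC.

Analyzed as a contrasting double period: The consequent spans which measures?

measures 57–64

In a double period the four phrases pair into a large antecedent (phrases 1–2, ending half cadence) and a large consequent (phrases 3–4, ending perfect authentic cadence). The consequent spans measures 57–64.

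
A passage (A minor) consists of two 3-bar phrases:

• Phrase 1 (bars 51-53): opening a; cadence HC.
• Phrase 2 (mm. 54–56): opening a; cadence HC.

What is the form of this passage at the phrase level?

Both phrases have the same opening (a) and the same cadence (half cadence): the second is a restatement, not a consequent, so this is a repeated phrase rather than a period.

repeated phrase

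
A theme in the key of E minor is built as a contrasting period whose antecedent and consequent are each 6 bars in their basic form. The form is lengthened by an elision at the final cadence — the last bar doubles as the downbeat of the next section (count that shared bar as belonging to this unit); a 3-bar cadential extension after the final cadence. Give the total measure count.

Basic contrasting period: 6 + 6 = 12 bars.
12 (basic form) + 3 (cadential extension) = 15.
The elision shares a bar with the next section but does not change this unit's count.

15 measures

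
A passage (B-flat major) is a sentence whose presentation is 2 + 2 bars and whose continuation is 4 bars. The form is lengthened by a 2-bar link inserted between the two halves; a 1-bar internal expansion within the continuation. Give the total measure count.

Basic sentence: 2 + 2 + 4 = 8 bars.
8 (basic form) + 2 (link) + 1 (internal expansion) = 11.

11 measures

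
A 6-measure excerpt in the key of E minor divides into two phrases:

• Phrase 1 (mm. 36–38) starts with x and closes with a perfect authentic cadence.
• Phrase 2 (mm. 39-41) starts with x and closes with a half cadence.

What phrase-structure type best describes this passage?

phrase group

The second phrase closes with a half cadence, which is not stronger than the first phrase's perfect authentic cadence; without a weak→strong cadential pair there is no antecedent–consequent relationship, so this is a phrase group rather than a period.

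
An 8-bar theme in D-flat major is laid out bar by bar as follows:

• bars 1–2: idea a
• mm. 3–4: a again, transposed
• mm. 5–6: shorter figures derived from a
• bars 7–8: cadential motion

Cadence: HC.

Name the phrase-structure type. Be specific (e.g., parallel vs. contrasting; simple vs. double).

sentence

Basic idea (mm. 1-2) + its repetition (measures 3–4) form the presentation; fragmentation and cadence (measures 5–8) form the continuation — the 8-bar whole is a sentence.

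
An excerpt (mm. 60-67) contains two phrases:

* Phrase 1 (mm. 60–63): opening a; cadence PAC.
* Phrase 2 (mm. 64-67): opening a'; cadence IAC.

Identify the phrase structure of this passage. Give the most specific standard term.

phrase group

The second phrase closes with an imperfect authentic cadence, which is not stronger than the first phrase's perfect authentic cadence; without a weak→strong cadential pair there is no antecedent–consequent relationship, so this is a phrase group rather than a period.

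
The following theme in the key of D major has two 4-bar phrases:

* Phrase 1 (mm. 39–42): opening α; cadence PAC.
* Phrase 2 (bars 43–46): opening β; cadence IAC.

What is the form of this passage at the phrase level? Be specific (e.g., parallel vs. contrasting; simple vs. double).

The second phrase closes with an imperfect authentic cadence, which is not stronger than the first phrase's perfect authentic cadence; without a weak→strong cadential pair there is no antecedent–consequent relationship, so this is a phrase group rather than a period.

phrase group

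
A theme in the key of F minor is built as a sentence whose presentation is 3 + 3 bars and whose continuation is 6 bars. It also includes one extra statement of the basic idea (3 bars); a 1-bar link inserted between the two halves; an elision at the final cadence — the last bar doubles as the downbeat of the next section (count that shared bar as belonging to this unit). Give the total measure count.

16 measures

Basic sentence: 3 + 3 + 6 = 12 bars.
12 (basic form) + 3 (extra statement) + 1 (link) = 16.
The elision shares a bar with the next section but does not change this unit's count.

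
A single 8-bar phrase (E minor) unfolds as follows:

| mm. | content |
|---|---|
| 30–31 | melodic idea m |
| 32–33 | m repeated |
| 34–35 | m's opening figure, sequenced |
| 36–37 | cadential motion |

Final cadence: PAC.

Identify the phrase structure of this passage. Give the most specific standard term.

Basic idea (bars 30–31) + its repetition (mm. 32–33) form the presentation; fragmentation and cadence (measures 34–37) form the continuation — the 8-bar whole is a sentence.

sentence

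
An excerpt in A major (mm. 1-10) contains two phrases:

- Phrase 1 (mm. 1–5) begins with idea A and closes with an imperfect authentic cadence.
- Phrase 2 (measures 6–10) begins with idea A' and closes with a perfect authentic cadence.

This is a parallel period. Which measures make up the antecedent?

measures 1–5

The phrase ending with the weaker cadence (imperfect authentic cadence) is the antecedent; the one ending more conclusively (perfect authentic cadence) is the consequent. The antecedent is measures 1–5.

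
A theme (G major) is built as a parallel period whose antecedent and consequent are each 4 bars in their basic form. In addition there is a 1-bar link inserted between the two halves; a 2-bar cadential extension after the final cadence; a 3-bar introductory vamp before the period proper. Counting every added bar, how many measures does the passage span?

14 measures

Basic parallel period: 4 + 4 = 8 bars.
8 (basic form) + 1 (link) + 2 (cadential extension) + 3 (introduction) = 14.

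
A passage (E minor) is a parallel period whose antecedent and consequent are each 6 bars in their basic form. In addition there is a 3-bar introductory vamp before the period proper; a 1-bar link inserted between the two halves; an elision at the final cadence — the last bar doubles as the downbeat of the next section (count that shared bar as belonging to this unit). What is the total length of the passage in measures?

16 measures

Basic parallel period: 6 + 6 = 12 bars.
12 (basic form) + 3 (introduction) + 1 (link) = 16.
The elision shares a bar with the next section but does not change this unit's count.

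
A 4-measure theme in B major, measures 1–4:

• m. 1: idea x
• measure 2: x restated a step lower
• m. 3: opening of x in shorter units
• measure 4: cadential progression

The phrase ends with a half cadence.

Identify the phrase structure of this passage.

Basic idea (m. 1) + its repetition (m. 2) form the presentation; fragmentation and cadence (measures 3–4) form the continuation — the 4-bar whole is a sentence.

sentence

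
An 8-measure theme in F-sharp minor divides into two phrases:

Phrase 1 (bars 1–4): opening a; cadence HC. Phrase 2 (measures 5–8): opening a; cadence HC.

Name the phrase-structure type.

repeated phrase

Both phrases have the same opening (a) and the same cadence (half cadence): the second is a restatement, not a consequent, so this is a repeated phrase rather than a period.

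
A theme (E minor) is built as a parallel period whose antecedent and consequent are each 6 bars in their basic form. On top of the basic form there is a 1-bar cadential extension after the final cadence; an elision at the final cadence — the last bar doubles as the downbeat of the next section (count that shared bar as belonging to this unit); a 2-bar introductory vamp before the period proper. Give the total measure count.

15 measures

Basic parallel period: 6 + 6 = 12 bars.
12 (basic form) + 1 (cadential extension) + 2 (introduction) = 15.
The elision shares a bar with the next section but does not change this unit's count.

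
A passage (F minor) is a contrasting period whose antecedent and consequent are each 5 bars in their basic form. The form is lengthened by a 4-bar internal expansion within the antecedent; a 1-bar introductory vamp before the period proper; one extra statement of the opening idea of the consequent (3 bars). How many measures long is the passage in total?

Basic contrasting period: 5 + 5 = 10 bars.
10 (basic form) + 4 (internal expansion) + 1 (introduction) + 3 (extra statement) = 18.

18 measures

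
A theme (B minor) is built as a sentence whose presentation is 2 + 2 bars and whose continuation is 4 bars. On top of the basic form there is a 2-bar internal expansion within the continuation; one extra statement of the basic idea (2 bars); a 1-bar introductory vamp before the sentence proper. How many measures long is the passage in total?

Basic sentence: 2 + 2 + 4 = 8 bars.
8 (basic form) + 2 (internal expansion) + 2 (extra statement) + 1 (introduction) = 13.

13 measures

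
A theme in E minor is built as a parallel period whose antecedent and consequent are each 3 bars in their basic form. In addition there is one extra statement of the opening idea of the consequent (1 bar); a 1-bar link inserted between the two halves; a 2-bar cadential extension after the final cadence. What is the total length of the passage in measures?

10 measures

Basic parallel period: 3 + 3 = 6 bars.
6 (basic form) + 1 (extra statement) + 1 (link) + 2 (cadential extension) = 10.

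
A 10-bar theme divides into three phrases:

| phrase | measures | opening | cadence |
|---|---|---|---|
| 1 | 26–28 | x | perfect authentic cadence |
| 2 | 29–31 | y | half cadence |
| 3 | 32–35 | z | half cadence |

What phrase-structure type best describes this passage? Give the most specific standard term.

phrase group

The final phrase closes with a half cadence, which is not stronger than the preceding half cadence; the 3 phrases lack an overall antecedent–consequent design and so form a phrase group.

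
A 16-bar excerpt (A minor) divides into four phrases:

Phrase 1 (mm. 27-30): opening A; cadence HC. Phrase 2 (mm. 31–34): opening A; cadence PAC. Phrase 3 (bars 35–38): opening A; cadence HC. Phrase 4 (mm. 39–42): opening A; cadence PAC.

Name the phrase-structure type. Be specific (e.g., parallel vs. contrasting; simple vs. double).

repeated period

The cadence pattern HC–PAC–HC–PAC is weak–strong twice, and phrases 3–4 restate phrases 1–2: a period heard twice, not a double period (which would end weakly at phrase 2).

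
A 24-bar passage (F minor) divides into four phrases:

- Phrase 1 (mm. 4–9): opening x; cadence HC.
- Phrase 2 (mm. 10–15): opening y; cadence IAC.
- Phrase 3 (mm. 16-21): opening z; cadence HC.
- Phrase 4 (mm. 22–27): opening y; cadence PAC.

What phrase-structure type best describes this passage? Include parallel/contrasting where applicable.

contrasting double period

Four phrases in two halves: the first half (mm. 4–15) ends with an imperfect authentic cadence, the second (bars 16–27) with a perfect authentic cadence — a large antecedent–consequent pair, i.e. a double period.
Phrase 3 begins with different material from phrase 1, making it contrasting.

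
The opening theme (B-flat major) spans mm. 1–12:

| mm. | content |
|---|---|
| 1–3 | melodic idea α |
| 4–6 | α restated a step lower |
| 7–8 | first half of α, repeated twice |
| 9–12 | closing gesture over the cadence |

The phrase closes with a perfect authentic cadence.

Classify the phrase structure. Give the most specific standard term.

sentence

Basic idea (mm. 1-3) + its repetition (mm. 4–6) form the presentation; fragmentation and cadence (measures 7–12) form the continuation — the 12-bar whole is a sentence.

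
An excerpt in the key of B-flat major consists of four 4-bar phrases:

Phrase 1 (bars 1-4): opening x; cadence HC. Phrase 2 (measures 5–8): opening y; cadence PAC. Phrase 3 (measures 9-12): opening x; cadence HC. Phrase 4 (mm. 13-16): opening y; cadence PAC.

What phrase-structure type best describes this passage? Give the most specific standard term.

repeated period

The cadence pattern HC–PAC–HC–PAC is weak–strong twice, and phrases 3–4 restate phrases 1–2: a period heard twice, not a double period (which would end weakly at phrase 2).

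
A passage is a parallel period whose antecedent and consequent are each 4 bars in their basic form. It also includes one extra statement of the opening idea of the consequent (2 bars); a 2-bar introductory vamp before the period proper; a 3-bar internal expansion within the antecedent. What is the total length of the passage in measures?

15 measures

Basic parallel period: 4 + 4 = 8 bars.
8 (basic form) + 2 (extra statement) + 2 (introduction) + 3 (internal expansion) = 15.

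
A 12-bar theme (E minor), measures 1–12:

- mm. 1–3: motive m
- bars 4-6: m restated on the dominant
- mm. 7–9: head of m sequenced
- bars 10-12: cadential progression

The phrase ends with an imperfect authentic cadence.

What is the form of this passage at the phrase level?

Basic idea (bars 1-3) + its repetition (mm. 4-6) form the presentation; fragmentation and cadence (mm. 7-12) form the continuation — the 12-bar whole is a sentence.

sentence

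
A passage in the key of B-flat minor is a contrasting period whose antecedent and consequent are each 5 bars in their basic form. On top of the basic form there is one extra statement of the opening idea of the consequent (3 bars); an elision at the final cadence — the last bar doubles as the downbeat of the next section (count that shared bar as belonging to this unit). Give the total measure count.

Basic contrasting period: 5 + 5 = 10 bars.
10 (basic form) + 3 (extra statement) = 13.
The elision shares a bar with the next section but does not change this unit's count.

13 measures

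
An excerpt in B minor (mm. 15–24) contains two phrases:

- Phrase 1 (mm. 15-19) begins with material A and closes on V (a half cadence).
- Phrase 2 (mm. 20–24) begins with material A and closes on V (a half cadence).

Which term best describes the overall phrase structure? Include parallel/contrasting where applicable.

repeated phrase

Both phrases have the same opening (A) and the same cadence (half cadence): the second is a restatement, not a consequent, so this is a repeated phrase rather than a period.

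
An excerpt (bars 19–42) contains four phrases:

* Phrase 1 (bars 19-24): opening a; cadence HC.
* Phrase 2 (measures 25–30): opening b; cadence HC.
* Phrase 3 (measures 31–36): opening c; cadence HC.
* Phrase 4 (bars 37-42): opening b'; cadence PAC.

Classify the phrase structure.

Four phrases in two halves: the first half (measures 19–30) ends with a half cadence, the second (mm. 31–42) with a perfect authentic cadence — a large antecedent–consequent pair, i.e. a double period.
Phrase 3 begins with different material from phrase 1, making it contrasting.

contrasting double period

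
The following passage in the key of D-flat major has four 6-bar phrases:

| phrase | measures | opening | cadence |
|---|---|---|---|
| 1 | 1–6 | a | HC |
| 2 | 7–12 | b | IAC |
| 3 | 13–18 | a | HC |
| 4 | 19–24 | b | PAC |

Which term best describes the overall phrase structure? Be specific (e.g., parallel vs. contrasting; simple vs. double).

parallel double period

Four phrases in two halves: the first half (mm. 1–12) ends with an imperfect authentic cadence, the second (bars 13–24) with a perfect authentic cadence — a large antecedent–consequent pair, i.e. a double period.
Phrase 3 begins with the same material as phrase 1, making it parallel.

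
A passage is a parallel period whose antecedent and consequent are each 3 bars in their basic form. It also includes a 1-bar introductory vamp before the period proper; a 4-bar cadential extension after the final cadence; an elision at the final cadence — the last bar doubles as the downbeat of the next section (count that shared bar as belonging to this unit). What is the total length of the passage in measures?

11 measures

Basic parallel period: 3 + 3 = 6 bars.
6 (basic form) + 1 (introduction) + 4 (cadential extension) = 11.
The elision shares a bar with the next section but does not change this unit's count.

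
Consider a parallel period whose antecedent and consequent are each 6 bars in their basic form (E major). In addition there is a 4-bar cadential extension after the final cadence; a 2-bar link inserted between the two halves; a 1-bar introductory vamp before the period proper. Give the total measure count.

Basic parallel period: 6 + 6 = 12 bars.
12 (basic form) + 4 (cadential extension) + 2 (link) + 1 (introduction) = 19.

19 measures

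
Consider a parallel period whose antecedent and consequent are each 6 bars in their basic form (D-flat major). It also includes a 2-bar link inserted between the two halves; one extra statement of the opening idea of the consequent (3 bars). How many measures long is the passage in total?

17 measures

Basic parallel period: 6 + 6 = 12 bars.
12 (basic form) + 2 (link) + 3 (extra statement) = 17.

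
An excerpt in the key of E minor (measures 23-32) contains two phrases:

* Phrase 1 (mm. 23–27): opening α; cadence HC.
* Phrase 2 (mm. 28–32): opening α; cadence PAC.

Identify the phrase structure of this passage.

Phrase 1 ends with a half cadence (weaker) and phrase 2 with a perfect authentic cadence (stronger): antecedent + consequent = a period.
The two phrases open with the same material (α / α), so the period is parallel.

parallel period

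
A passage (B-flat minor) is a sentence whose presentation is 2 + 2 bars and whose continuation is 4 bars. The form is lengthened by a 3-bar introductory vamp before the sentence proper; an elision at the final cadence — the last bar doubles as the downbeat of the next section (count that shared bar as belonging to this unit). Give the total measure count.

Basic sentence: 2 + 2 + 4 = 8 bars.
8 (basic form) + 3 (introduction) = 11.
The elision shares a bar with the next section but does not change this unit's count.

11 measures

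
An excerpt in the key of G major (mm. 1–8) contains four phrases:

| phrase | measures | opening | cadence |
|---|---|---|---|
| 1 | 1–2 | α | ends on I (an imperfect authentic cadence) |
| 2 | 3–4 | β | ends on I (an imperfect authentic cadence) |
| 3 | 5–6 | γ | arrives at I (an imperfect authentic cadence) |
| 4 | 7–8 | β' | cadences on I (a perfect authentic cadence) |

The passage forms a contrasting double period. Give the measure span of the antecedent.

In a double period the first pair of phrases (ending imperfect authentic cadence) is the large antecedent and the second pair (ending perfect authentic cadence) is the large consequent; the antecedent is measures 1–4.

measures 1–4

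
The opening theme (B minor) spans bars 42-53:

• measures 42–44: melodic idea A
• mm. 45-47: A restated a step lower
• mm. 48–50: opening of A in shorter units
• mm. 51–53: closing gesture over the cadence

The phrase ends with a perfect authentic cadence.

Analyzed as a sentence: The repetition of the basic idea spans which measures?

measures 45–47

The presentation of a sentence is the basic idea (measures 42–44) plus its repetition (mm. 45–47); the repetition of the basic idea is therefore bars 45-47.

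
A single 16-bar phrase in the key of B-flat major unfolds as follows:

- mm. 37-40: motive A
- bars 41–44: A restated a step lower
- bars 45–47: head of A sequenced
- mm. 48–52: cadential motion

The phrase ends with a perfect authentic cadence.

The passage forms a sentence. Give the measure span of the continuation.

measures 45–52

After the presentation (measures 37-44), the continuation covers the fragmentation through the cadence: measures 45–52.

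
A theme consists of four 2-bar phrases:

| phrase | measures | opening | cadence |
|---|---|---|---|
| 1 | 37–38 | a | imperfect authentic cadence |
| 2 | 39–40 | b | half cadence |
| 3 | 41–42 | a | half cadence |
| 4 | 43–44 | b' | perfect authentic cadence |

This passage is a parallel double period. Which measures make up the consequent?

In a double period the four phrases pair into a large antecedent (phrases 1–2, ending half cadence) and a large consequent (phrases 3–4, ending perfect authentic cadence). The consequent spans mm. 41-44.

measures 41–44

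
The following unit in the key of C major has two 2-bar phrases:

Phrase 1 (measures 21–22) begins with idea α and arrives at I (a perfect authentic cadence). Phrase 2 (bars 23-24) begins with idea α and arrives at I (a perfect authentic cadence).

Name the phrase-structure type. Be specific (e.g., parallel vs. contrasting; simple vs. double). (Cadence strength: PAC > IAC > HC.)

Both phrases have the same opening (α) and the same cadence (perfect authentic cadence): the second is a restatement, not a consequent, so this is a repeated phrase rather than a period.

repeated phrase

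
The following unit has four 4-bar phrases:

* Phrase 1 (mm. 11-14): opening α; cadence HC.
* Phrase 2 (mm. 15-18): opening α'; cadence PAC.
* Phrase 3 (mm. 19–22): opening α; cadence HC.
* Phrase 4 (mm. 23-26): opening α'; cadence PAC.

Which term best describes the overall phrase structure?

repeated period

The cadence pattern HC–PAC–HC–PAC is weak–strong twice, and phrases 3–4 restate phrases 1–2: a period heard twice, not a double period (which would end weakly at phrase 2).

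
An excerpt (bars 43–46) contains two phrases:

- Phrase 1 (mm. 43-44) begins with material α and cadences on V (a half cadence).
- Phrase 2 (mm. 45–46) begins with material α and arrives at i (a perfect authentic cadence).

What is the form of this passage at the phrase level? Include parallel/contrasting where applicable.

Phrase 1 ends with a half cadence (weaker) and phrase 2 with a perfect authentic cadence (stronger): antecedent + consequent = a period.
The two phrases open with the same material (α / α), so the period is parallel.

parallel period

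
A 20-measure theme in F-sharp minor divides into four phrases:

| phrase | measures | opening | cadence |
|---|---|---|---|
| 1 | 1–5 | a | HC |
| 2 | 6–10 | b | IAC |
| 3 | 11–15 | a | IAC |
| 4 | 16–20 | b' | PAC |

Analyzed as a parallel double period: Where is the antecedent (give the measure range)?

In a double period the four phrases pair into a large antecedent (phrases 1–2, ending imperfect authentic cadence) and a large consequent (phrases 3–4, ending perfect authentic cadence). The antecedent spans mm. 1–10.

measures 1–10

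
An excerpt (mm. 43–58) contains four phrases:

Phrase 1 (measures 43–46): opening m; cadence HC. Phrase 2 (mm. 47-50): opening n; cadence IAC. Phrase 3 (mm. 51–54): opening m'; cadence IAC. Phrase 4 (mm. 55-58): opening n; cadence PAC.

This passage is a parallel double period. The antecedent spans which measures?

measures 43–50

In a double period the four phrases pair into a large antecedent (phrases 1–2, ending imperfect authentic cadence) and a large consequent (phrases 3–4, ending perfect authentic cadence). The antecedent spans measures 43–50.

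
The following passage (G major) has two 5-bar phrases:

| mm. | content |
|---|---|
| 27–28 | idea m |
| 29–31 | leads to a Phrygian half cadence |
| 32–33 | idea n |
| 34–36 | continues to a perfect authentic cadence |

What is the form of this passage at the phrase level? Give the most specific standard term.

contrasting period

Phrase 1 ends with a Phrygian half cadence (weaker) and phrase 2 with a perfect authentic cadence (stronger): antecedent + consequent = a period.
The two phrases open with different material (m / n), so the period is contrasting.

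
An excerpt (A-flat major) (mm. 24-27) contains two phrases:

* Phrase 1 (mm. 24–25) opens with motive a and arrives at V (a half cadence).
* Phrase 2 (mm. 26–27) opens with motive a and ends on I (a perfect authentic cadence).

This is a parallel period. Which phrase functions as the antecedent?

phrase 1

The phrase ending with the weaker cadence (half cadence) is the antecedent; the one ending more conclusively (perfect authentic cadence) is the consequent. The antecedent is phrase 1.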